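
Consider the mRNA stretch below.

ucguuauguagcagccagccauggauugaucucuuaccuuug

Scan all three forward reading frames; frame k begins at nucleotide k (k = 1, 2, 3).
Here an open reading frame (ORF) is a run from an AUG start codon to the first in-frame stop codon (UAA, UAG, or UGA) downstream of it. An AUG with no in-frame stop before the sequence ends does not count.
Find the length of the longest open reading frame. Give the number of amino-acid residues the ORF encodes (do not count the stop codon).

2

Frame 1: UCG UUA UGU AGC AGC CAG CCA UGG AUU GAU CUC UUA CCU UUG — no AUG→stop ORF.
Frame 2: CGU UAU GUA GCA GCC AGC CAU GGA UUG AUC UCU UAC CUU — no AUG→stop ORF.
Frame 3: GUU AUG UAG CAG CCA GCC AUG GAU UGA UCU CUU ACC UUU — AUG at 6, stop UAG at 9 → 6 nt; AUG at 21, stop UGA at 27 → 9 nt.
Longest: frame 3, positions 21–29, 9 nt = 3 codons = 2 aa. → 2 amino acids.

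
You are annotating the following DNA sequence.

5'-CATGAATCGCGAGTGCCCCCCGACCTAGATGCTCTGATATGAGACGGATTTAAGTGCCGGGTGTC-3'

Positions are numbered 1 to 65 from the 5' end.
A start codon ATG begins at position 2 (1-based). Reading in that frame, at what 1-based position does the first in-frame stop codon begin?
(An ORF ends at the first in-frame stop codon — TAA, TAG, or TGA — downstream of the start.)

Codons from position 2: ATG (2–4), AAT (5–7), CGC (8–10), GAG (11–13), TGC (14–16), CCC (17–19), CCG (20–22), ACC (23–25), TAG (26–28).
TAG is a stop codon; it begins at position 26.

26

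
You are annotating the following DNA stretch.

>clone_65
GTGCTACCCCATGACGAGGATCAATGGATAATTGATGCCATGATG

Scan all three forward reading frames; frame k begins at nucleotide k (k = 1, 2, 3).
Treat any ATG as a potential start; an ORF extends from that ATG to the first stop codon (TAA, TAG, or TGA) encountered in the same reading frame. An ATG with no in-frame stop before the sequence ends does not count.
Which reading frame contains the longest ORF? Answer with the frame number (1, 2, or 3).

Frame 1: GTG CTA CCC CAT GAC GAG GAT CAA TGG ATA ATT GAT GCC ATG ATG — no ATG→stop ORF.
Frame 2: TGC TAC CCC ATG ACG AGG ATC AAT GGA TAA TTG ATG CCA TGA — ATG at 11, stop TAA at 29 → 21 nt; ATG at 35, stop TGA at 41 → 9 nt.
Frame 3: GCT ACC CCA TGA CGA GGA TCA ATG GAT AAT TGA TGC CAT GAT — ATG at 24, stop TGA at 33 → 12 nt.
Longest ORF is 21 nt in frame 2 (positions 11–31).

2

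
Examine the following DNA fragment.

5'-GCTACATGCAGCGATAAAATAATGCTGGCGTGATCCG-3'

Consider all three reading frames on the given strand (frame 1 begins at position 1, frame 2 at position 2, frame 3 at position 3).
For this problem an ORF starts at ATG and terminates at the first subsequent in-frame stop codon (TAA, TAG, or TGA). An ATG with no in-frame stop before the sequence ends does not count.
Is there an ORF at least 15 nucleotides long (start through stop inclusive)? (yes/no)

Frame 1: GCT ACA TGC AGC GAT AAA ATA ATG CTG GCG TGA TCC — ATG at 22, stop TGA at 31 → 12 nt.
Frame 2: CTA CAT GCA GCG ATA AAA TAA TGC TGG CGT GAT CCG — no ATG→stop ORF.
Frame 3: TAC ATG CAG CGA TAA AAT AAT GCT GGC GTG ATC — ATG at 6, stop TAA at 15 → 12 nt.
Largest ORF found is 12 nucleotides < 15, so no.

no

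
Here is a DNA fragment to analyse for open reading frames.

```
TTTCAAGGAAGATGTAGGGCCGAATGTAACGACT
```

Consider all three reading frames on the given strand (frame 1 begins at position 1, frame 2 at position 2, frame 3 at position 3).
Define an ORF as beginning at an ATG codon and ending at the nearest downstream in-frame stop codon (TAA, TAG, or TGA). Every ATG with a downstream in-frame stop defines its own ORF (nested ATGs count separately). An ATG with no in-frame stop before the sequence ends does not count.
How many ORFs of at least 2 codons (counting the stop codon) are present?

2

Frame 1: TTT CAA GGA AGA TGT AGG GCC GAA TGT AAC GAC — no ATG→stop ORF.
Frame 2: TTC AAG GAA GAT GTA GGG CCG AAT GTA ACG ACT — no ATG→stop ORF.
Frame 3: TCA AGG AAG ATG TAG GGC CGA ATG TAA CGA — ATG at 12, stop TAG at 15 → 6 nt; ATG at 24, stop TAA at 27 → 6 nt.
ORFs ≥ 2 codons: frame 3 12–17 (2 codons), frame 3 24–29 (2 codons). Count = 2.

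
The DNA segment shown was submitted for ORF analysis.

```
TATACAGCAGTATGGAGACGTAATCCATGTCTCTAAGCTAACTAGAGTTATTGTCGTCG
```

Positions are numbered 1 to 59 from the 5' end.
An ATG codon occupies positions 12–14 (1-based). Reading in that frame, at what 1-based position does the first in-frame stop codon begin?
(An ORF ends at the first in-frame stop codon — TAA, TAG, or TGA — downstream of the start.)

Codons from position 12: ATG (12–14), GAG (15–17), ACG (18–20), TAA (21–23).
TAA is a stop codon; it begins at position 21.

21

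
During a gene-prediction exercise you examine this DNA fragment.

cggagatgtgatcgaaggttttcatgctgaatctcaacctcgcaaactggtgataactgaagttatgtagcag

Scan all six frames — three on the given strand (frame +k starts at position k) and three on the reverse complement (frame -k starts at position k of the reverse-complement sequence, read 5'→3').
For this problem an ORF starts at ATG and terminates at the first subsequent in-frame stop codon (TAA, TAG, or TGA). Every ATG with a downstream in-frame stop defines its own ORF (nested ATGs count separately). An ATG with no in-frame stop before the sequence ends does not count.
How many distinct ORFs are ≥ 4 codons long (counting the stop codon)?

Reverse complement (5'→3'): CTGCTACATAACTTCAGTTATCACCAGTTTGCGAGGTTGAGATTCAGCATGAAAACCTTCGATCACATCTCCG
Frame +1: CGG AGA TGT GAT CGA AGG TTT TCA TGC TGA ATC TCA ACC TCG CAA ACT GGT GAT AAC TGA AGT TAT GTA GCA — no ATG→stop ORF.
Frame +2: GGA GAT GTG ATC GAA GGT TTT CAT GCT GAA TCT CAA CCT CGC AAA CTG GTG ATA ACT GAA GTT ATG TAG CAG — ATG at 65, stop TAG at 68 → 6 nt.
Frame +3: GAG ATG TGA TCG AAG GTT TTC ATG CTG AAT CTC AAC CTC GCA AAC TGG TGA TAA CTG AAG TTA TGT AGC — ATG at 6, stop TGA at 9 → 6 nt; ATG at 24, stop TGA at 51 → 30 nt.
Frame -1: CTG CTA CAT AAC TTC AGT TAT CAC CAG TTT GCG AGG TTG AGA TTC AGC ATG AAA ACC TTC GAT CAC ATC TCC — no ATG→stop ORF.
Frame -2: TGC TAC ATA ACT TCA GTT ATC ACC AGT TTG CGA GGT TGA GAT TCA GCA TGA AAA CCT TCG ATC ACA TCT CCG — no ATG→stop ORF.
Frame -3: GCT ACA TAA CTT CAG TTA TCA CCA GTT TGC GAG GTT GAG ATT CAG CAT GAA AAC CTT CGA TCA CAT CTC — no ATG→stop ORF.
ORFs ≥ 4 codons: frame +3 24–53 (10 codons). Count = 1.

1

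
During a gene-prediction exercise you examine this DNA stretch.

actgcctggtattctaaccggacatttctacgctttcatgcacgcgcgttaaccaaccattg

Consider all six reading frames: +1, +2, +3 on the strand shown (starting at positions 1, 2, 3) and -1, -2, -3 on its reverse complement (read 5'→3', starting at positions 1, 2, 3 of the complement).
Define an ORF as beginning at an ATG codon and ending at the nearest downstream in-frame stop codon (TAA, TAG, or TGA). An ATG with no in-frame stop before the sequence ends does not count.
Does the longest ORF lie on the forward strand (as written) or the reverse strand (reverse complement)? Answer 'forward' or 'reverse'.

Reverse complement (5'→3'): CAATGGTTGGTTAACGCGCGTGCATGAAAGCGTAGAAATGTCCGGTTAGAATACCAGGCAGT
Frame +1: ACT GCC TGG TAT TCT AAC CGG ACA TTT CTA CGC TTT CAT GCA CGC GCG TTA ACC AAC CAT — no ATG→stop ORF.
Frame +2: CTG CCT GGT ATT CTA ACC GGA CAT TTC TAC GCT TTC ATG CAC GCG CGT TAA CCA ACC ATT — ATG at 38, stop TAA at 50 → 15 nt.
Frame +3: TGC CTG GTA TTC TAA CCG GAC ATT TCT ACG CTT TCA TGC ACG CGC GTT AAC CAA CCA TTG — no ATG→stop ORF.
Frame -1: CAA TGG TTG GTT AAC GCG CGT GCA TGA AAG CGT AGA AAT GTC CGG TTA GAA TAC CAG GCA — no ATG→stop ORF.
Frame -2: AAT GGT TGG TTA ACG CGC GTG CAT GAA AGC GTA GAA ATG TCC GGT TAG AAT ACC AGG CAG — ATG at 38, stop TAG at 47 → 12 nt.
Frame -3: ATG GTT GGT TAA CGC GCG TGC ATG AAA GCG TAG AAA TGT CCG GTT AGA ATA CCA GGC AGT — ATG at 3, stop TAA at 12 → 12 nt; ATG at 24, stop TAG at 33 → 12 nt.
Forward-strand max 15 nt; reverse-strand max 12 nt. The forward strand has the longer ORF.

forward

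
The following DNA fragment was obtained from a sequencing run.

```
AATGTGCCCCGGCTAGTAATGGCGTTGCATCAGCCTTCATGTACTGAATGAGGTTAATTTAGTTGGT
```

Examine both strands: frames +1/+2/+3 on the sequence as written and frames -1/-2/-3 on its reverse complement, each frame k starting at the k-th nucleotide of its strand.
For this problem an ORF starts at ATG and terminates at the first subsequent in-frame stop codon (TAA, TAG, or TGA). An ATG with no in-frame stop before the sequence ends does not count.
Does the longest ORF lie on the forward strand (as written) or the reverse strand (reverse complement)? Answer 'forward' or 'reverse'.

Reverse complement (5'→3'): ACCAACTAAATTAACCTCATTCAGTACATGAAGGCTGATGCAACGCCATTACTAGCCGGGGCACATT
Frame +1: AAT GTG CCC CGG CTA GTA ATG GCG TTG CAT CAG CCT TCA TGT ACT GAA TGA GGT TAA TTT AGT TGG — ATG at 19, stop TGA at 49 → 33 nt.
Frame +2: ATG TGC CCC GGC TAG TAA TGG CGT TGC ATC AGC CTT CAT GTA CTG AAT GAG GTT AAT TTA GTT GGT — ATG at 2, stop TAG at 14 → 15 nt.
Frame +3: TGT GCC CCG GCT AGT AAT GGC GTT GCA TCA GCC TTC ATG TAC TGA ATG AGG TTA ATT TAG TTG — ATG at 39, stop TGA at 45 → 9 nt; ATG at 48, stop TAG at 60 → 15 nt.
Frame -1: ACC AAC TAA ATT AAC CTC ATT CAG TAC ATG AAG GCT GAT GCA ACG CCA TTA CTA GCC GGG GCA CAT — no ATG→stop ORF.
Frame -2: CCA ACT AAA TTA ACC TCA TTC AGT ACA TGA AGG CTG ATG CAA CGC CAT TAC TAG CCG GGG CAC ATT — ATG at 38, stop TAG at 53 → 18 nt.
Frame -3: CAA CTA AAT TAA CCT CAT TCA GTA CAT GAA GGC TGA TGC AAC GCC ATT ACT AGC CGG GGC ACA — no ATG→stop ORF.
Forward-strand max 33 nt; reverse-strand max 18 nt. The forward strand has the longer ORF.

forward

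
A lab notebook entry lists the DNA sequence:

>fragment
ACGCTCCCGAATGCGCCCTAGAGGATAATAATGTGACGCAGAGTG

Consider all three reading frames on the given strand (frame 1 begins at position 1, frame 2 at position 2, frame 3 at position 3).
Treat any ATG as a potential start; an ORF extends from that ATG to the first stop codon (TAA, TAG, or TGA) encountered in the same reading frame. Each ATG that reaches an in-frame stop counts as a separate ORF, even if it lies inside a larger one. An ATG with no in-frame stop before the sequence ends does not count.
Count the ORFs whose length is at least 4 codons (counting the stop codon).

1

Frame 1: ACG CTC CCG AAT GCG CCC TAG AGG ATA ATA ATG TGA CGC AGA GTG — ATG at 31, stop TGA at 34 → 6 nt.
Frame 2: CGC TCC CGA ATG CGC CCT AGA GGA TAA TAA TGT GAC GCA GAG — ATG at 11, stop TAA at 26 → 18 nt.
Frame 3: GCT CCC GAA TGC GCC CTA GAG GAT AAT AAT GTG ACG CAG AGT — no ATG→stop ORF.
ORFs ≥ 4 codons: frame 2 11–28 (6 codons). Count = 1.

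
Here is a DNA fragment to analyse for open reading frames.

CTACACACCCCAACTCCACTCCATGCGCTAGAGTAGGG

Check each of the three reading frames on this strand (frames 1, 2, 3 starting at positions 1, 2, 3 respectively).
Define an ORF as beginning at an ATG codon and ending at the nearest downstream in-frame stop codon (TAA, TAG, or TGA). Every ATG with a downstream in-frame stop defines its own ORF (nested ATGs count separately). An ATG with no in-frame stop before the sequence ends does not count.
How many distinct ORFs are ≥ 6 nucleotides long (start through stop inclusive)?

1

Frame 1: CTA CAC ACC CCA ACT CCA CTC CAT GCG CTA GAG TAG — no ATG→stop ORF.
Frame 2: TAC ACA CCC CAA CTC CAC TCC ATG CGC TAG AGT AGG — ATG at 23, stop TAG at 29 → 9 nt.
Frame 3: ACA CAC CCC AAC TCC ACT CCA TGC GCT AGA GTA GGG — no ATG→stop ORF.
ORFs ≥ 6 nucleotides: frame 2 23–31 (9 nucleotides). Count = 1.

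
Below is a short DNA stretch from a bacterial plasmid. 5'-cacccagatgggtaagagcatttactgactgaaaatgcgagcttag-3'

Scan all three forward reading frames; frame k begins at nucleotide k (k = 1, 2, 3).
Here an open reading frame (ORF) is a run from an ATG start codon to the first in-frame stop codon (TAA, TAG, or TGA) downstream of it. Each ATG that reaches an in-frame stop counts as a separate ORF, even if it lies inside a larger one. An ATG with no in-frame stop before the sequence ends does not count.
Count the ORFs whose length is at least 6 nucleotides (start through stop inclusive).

2

Frame 1: CAC CCA GAT GGG TAA GAG CAT TTA CTG ACT GAA AAT GCG AGC TTA — no ATG→stop ORF.
Frame 2: ACC CAG ATG GGT AAG AGC ATT TAC TGA CTG AAA ATG CGA GCT TAG — ATG at 8, stop TGA at 26 → 21 nt; ATG at 35, stop TAG at 44 → 12 nt.
Frame 3: CCC AGA TGG GTA AGA GCA TTT ACT GAC TGA AAA TGC GAG CTT — no ATG→stop ORF.
ORFs ≥ 6 nucleotides: frame 2 8–28 (21 nucleotides), frame 2 35–46 (12 nucleotides). Count = 2.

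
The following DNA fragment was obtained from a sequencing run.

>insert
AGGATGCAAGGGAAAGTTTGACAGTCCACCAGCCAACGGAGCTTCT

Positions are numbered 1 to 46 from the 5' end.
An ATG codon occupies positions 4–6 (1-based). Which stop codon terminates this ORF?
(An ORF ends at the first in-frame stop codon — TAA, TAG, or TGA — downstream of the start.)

TGA

Codons from position 4: ATG (4–6), CAA (7–9), GGG (10–12), AAA (13–15), GTT (16–18), TGA (19–21).
The first in-frame stop codon is TGA.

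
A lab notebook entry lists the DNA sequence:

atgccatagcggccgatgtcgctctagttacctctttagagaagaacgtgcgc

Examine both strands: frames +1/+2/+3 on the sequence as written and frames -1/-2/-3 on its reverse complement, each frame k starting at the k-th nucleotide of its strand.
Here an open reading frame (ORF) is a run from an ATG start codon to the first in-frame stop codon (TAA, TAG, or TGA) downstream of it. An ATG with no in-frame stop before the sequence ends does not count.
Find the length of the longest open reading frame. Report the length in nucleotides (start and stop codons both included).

Reverse complement (5'→3'): GCGCACGTTCTTCTCTAAAGAGGTAACTAGAGCGACATCGGCCGCTATGGCAT
Frame +1: ATG CCA TAG CGG CCG ATG TCG CTC TAG TTA CCT CTT TAG AGA AGA ACG TGC — ATG at 1, stop TAG at 7 → 9 nt; ATG at 16, stop TAG at 25 → 12 nt.
Frame +2: TGC CAT AGC GGC CGA TGT CGC TCT AGT TAC CTC TTT AGA GAA GAA CGT GCG — no ATG→stop ORF.
Frame +3: GCC ATA GCG GCC GAT GTC GCT CTA GTT ACC TCT TTA GAG AAG AAC GTG CGC — no ATG→stop ORF.
Frame -1: GCG CAC GTT CTT CTC TAA AGA GGT AAC TAG AGC GAC ATC GGC CGC TAT GGC — no ATG→stop ORF.
Frame -2: CGC ACG TTC TTC TCT AAA GAG GTA ACT AGA GCG ACA TCG GCC GCT ATG GCA — no ATG→stop ORF.
Frame -3: GCA CGT TCT TCT CTA AAG AGG TAA CTA GAG CGA CAT CGG CCG CTA TGG CAT — no ATG→stop ORF.
Longest: frame +1, positions 16–27, 12 nt = 4 codons = 3 aa. → 12 nucleotides.

12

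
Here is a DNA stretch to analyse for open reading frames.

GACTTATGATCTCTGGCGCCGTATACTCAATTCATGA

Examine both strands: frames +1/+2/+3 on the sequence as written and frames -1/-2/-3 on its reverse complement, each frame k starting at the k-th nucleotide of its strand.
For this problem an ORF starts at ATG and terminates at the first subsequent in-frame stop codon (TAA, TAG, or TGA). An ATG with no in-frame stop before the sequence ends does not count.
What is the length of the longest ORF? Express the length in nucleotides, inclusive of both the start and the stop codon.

9

Reverse complement (5'→3'): TCATGAATTGAGTATACGGCGCCAGAGATCATAAGTC
Frame +1: GAC TTA TGA TCT CTG GCG CCG TAT ACT CAA TTC ATG — no ATG→stop ORF.
Frame +2: ACT TAT GAT CTC TGG CGC CGT ATA CTC AAT TCA TGA — no ATG→stop ORF.
Frame +3: CTT ATG ATC TCT GGC GCC GTA TAC TCA ATT CAT — no ATG→stop ORF.
Frame -1: TCA TGA ATT GAG TAT ACG GCG CCA GAG ATC ATA AGT — no ATG→stop ORF.
Frame -2: CAT GAA TTG AGT ATA CGG CGC CAG AGA TCA TAA GTC — no ATG→stop ORF.
Frame -3: ATG AAT TGA GTA TAC GGC GCC AGA GAT CAT AAG — ATG at 3, stop TGA at 9 → 9 nt.
Longest: frame -3, positions 3–11, 9 nt = 3 codons = 2 aa. → 9 nucleotides.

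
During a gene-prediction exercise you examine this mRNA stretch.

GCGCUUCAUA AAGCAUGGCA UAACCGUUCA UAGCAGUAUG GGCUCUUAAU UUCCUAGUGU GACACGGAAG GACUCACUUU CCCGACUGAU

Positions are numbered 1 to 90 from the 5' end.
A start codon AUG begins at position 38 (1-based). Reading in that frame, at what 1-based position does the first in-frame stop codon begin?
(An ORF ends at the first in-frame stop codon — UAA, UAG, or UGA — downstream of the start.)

47

Codons from position 38: AUG (38–40), GGC (41–43), UCU (44–46), UAA (47–49).
UAA is a stop codon; it begins at position 47.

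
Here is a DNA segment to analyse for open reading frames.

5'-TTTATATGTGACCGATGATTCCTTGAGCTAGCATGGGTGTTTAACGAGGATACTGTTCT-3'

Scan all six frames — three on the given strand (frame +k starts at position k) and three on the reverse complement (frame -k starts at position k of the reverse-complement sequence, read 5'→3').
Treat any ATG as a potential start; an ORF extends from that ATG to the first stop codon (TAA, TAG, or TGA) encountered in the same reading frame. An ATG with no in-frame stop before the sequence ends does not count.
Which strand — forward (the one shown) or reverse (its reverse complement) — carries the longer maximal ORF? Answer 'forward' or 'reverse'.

Reverse complement (5'→3'): AGAACAGTATCCTCGTTAAACACCCATGCTAGCTCAAGGAATCATCGGTCACATATAAA
Frame +1: TTT ATA TGT GAC CGA TGA TTC CTT GAG CTA GCA TGG GTG TTT AAC GAG GAT ACT GTT — no ATG→stop ORF.
Frame +2: TTA TAT GTG ACC GAT GAT TCC TTG AGC TAG CAT GGG TGT TTA ACG AGG ATA CTG TTC — no ATG→stop ORF.
Frame +3: TAT ATG TGA CCG ATG ATT CCT TGA GCT AGC ATG GGT GTT TAA CGA GGA TAC TGT TCT — ATG at 6, stop TGA at 9 → 6 nt; ATG at 15, stop TGA at 24 → 12 nt; ATG at 33, stop TAA at 42 → 12 nt.
Frame -1: AGA ACA GTA TCC TCG TTA AAC ACC CAT GCT AGC TCA AGG AAT CAT CGG TCA CAT ATA — no ATG→stop ORF.
Frame -2: GAA CAG TAT CCT CGT TAA ACA CCC ATG CTA GCT CAA GGA ATC ATC GGT CAC ATA TAA — ATG at 26, stop TAA at 56 → 33 nt.
Frame -3: AAC AGT ATC CTC GTT AAA CAC CCA TGC TAG CTC AAG GAA TCA TCG GTC ACA TAT AAA — no ATG→stop ORF.
Forward-strand max 12 nt; reverse-strand max 33 nt. The reverse strand has the longer ORF.

reverse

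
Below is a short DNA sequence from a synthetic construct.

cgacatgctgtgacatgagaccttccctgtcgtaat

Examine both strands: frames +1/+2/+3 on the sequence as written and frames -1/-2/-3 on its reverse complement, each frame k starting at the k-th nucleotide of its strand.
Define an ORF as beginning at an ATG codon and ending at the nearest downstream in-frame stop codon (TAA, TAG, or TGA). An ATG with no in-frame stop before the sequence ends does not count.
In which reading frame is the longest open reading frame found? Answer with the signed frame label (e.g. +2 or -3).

Reverse complement (5'→3'): ATTACGACAGGGAAGGTCTCATGTCACAGCATGTCG
Frame +1: CGA CAT GCT GTG ACA TGA GAC CTT CCC TGT CGT AAT — no ATG→stop ORF.
Frame +2: GAC ATG CTG TGA CAT GAG ACC TTC CCT GTC GTA — ATG at 5, stop TGA at 11 → 9 nt.
Frame +3: ACA TGC TGT GAC ATG AGA CCT TCC CTG TCG TAA — ATG at 15, stop TAA at 33 → 21 nt.
Frame -1: ATT ACG ACA GGG AAG GTC TCA TGT CAC AGC ATG TCG — no ATG→stop ORF.
Frame -2: TTA CGA CAG GGA AGG TCT CAT GTC ACA GCA TGT — no ATG→stop ORF.
Frame -3: TAC GAC AGG GAA GGT CTC ATG TCA CAG CAT GTC — no ATG→stop ORF.
Longest ORF is 21 nt in frame +3 (positions 15–35).

+3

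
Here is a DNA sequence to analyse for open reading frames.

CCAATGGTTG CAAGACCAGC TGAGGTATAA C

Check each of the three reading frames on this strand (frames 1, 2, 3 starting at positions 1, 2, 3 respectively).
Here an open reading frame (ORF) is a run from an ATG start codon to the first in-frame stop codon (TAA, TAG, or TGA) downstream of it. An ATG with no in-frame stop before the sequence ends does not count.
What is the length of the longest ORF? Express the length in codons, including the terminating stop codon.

9

Frame 1: CCA ATG GTT GCA AGA CCA GCT GAG GTA TAA — ATG at 4, stop TAA at 28 → 27 nt.
Frame 2: CAA TGG TTG CAA GAC CAG CTG AGG TAT AAC — no ATG→stop ORF.
Frame 3: AAT GGT TGC AAG ACC AGC TGA GGT ATA — no ATG→stop ORF.
Longest: frame 1, positions 4–30, 27 nt = 9 codons = 8 aa. → 9 codons.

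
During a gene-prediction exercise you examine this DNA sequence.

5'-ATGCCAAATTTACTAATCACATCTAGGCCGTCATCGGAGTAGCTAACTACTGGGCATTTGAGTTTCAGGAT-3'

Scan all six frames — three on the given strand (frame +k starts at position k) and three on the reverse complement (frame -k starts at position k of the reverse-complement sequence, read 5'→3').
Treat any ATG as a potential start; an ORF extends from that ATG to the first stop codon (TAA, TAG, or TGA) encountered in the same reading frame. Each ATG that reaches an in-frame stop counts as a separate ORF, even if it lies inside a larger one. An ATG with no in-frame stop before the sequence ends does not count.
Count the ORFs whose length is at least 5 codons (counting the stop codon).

2

Reverse complement (5'→3'): ATCCTGAAACTCAAATGCCCAGTAGTTAGCTACTCCGATGACGGCCTAGATGTGATTAGTAAATTTGGCAT
Frame +1: ATG CCA AAT TTA CTA ATC ACA TCT AGG CCG TCA TCG GAG TAG CTA ACT ACT GGG CAT TTG AGT TTC AGG — ATG at 1, stop TAG at 40 → 42 nt.
Frame +2: TGC CAA ATT TAC TAA TCA CAT CTA GGC CGT CAT CGG AGT AGC TAA CTA CTG GGC ATT TGA GTT TCA GGA — no ATG→stop ORF.
Frame +3: GCC AAA TTT ACT AAT CAC ATC TAG GCC GTC ATC GGA GTA GCT AAC TAC TGG GCA TTT GAG TTT CAG GAT — no ATG→stop ORF.
Frame -1: ATC CTG AAA CTC AAA TGC CCA GTA GTT AGC TAC TCC GAT GAC GGC CTA GAT GTG ATT AGT AAA TTT GGC — no ATG→stop ORF.
Frame -2: TCC TGA AAC TCA AAT GCC CAG TAG TTA GCT ACT CCG ATG ACG GCC TAG ATG TGA TTA GTA AAT TTG GCA — ATG at 38, stop TAG at 47 → 12 nt; ATG at 50, stop TGA at 53 → 6 nt.
Frame -3: CCT GAA ACT CAA ATG CCC AGT AGT TAG CTA CTC CGA TGA CGG CCT AGA TGT GAT TAG TAA ATT TGG CAT — ATG at 15, stop TAG at 27 → 15 nt.
ORFs ≥ 5 codons: frame +1 1–42 (14 codons), frame -3 15–29 (5 codons). Count = 2.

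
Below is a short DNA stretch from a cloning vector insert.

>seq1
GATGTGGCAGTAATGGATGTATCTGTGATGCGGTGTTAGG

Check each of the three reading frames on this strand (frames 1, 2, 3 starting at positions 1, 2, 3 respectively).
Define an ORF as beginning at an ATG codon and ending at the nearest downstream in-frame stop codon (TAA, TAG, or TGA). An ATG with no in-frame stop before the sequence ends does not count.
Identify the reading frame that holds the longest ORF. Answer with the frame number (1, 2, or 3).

Frame 1: GAT GTG GCA GTA ATG GAT GTA TCT GTG ATG CGG TGT TAG — ATG at 13, stop TAG at 37 → 27 nt; ATG at 28, stop TAG at 37 → 12 nt.
Frame 2: ATG TGG CAG TAA TGG ATG TAT CTG TGA TGC GGT GTT AGG — ATG at 2, stop TAA at 11 → 12 nt; ATG at 17, stop TGA at 26 → 12 nt.
Frame 3: TGT GGC AGT AAT GGA TGT ATC TGT GAT GCG GTG TTA — no ATG→stop ORF.
Longest ORF is 27 nt in frame 1 (positions 13–39).

1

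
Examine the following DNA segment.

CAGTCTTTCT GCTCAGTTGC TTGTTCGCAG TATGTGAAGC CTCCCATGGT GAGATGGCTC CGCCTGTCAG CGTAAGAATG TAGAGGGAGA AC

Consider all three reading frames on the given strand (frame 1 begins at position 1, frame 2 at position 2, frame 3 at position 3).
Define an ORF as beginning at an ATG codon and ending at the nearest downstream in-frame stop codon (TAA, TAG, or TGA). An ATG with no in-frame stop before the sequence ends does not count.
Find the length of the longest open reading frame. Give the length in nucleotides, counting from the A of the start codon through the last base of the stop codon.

Frame 1: CAG TCT TTC TGC TCA GTT GCT TGT TCG CAG TAT GTG AAG CCT CCC ATG GTG AGA TGG CTC CGC CTG TCA GCG TAA GAA TGT AGA GGG AGA — ATG at 46, stop TAA at 73 → 30 nt.
Frame 2: AGT CTT TCT GCT CAG TTG CTT GTT CGC AGT ATG TGA AGC CTC CCA TGG TGA GAT GGC TCC GCC TGT CAG CGT AAG AAT GTA GAG GGA GAA — ATG at 32, stop TGA at 35 → 6 nt.
Frame 3: GTC TTT CTG CTC AGT TGC TTG TTC GCA GTA TGT GAA GCC TCC CAT GGT GAG ATG GCT CCG CCT GTC AGC GTA AGA ATG TAG AGG GAG AAC — ATG at 54, stop TAG at 81 → 30 nt; ATG at 78, stop TAG at 81 → 6 nt.
Longest: frame 1, positions 46–75, 30 nt = 10 codons = 9 aa. → 30 nucleotides.

30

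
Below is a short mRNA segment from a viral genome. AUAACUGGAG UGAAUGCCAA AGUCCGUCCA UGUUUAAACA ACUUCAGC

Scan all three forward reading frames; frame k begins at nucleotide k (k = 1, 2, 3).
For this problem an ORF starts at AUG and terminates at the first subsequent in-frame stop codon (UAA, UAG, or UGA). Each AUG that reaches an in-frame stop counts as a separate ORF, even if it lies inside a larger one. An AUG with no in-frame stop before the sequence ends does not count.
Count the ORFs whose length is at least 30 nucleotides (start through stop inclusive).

Frame 1: AUA ACU GGA GUG AAU GCC AAA GUC CGU CCA UGU UUA AAC AAC UUC AGC — no AUG→stop ORF.
Frame 2: UAA CUG GAG UGA AUG CCA AAG UCC GUC CAU GUU UAA ACA ACU UCA — AUG at 14, stop UAA at 35 → 24 nt.
Frame 3: AAC UGG AGU GAA UGC CAA AGU CCG UCC AUG UUU AAA CAA CUU CAG — no AUG→stop ORF.
No ORF reaches 30 nucleotides. Count = 0.

0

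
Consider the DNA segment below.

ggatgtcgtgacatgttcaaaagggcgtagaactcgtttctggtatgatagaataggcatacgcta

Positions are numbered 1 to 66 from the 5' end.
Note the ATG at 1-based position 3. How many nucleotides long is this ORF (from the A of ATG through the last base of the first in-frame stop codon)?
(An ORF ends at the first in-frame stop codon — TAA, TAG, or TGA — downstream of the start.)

Codons from position 3: ATG (3–5), TCG (6–8), TGA (9–11).
TGA is the first in-frame stop; ORF spans 3–11, 9 nucleotides.

9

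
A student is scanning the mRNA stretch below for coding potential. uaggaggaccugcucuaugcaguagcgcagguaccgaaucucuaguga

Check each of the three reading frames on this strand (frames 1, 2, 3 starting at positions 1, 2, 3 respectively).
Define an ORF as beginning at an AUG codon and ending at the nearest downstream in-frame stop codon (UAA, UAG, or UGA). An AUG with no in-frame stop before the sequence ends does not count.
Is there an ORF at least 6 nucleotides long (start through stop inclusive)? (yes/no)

yes

Frame 1: UAG GAG GAC CUG CUC UAU GCA GUA GCG CAG GUA CCG AAU CUC UAG UGA — no AUG→stop ORF.
Frame 2: AGG AGG ACC UGC UCU AUG CAG UAG CGC AGG UAC CGA AUC UCU AGU — AUG at 17, stop UAG at 23 → 9 nt.
Frame 3: GGA GGA CCU GCU CUA UGC AGU AGC GCA GGU ACC GAA UCU CUA GUG — no AUG→stop ORF.
Frame 2 has an ORF of 9 nucleotides (positions 17–25) ≥ 6, so yes.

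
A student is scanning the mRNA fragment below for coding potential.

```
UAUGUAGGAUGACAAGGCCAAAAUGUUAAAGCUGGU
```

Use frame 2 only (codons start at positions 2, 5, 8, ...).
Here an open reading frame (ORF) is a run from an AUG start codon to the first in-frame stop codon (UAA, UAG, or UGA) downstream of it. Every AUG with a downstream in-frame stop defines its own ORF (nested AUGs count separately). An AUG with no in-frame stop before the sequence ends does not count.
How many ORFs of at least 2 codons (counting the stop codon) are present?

1

Frame 2: AUG UAG GAU GAC AAG GCC AAA AUG UUA AAG CUG — AUG at 2, stop UAG at 5 → 6 nt.
ORFs ≥ 2 codons: frame 2 2–7 (2 codons). Count = 1.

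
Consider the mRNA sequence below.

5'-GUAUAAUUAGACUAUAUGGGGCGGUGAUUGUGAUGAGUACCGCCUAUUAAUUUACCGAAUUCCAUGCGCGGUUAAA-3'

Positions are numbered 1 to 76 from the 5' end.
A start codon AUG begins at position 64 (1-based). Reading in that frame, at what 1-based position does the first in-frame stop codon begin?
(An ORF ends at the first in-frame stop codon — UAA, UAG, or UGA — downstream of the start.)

73

Codons from position 64: AUG (64–66), CGC (67–69), GGU (70–72), UAA (73–75).
UAA is a stop codon; it begins at position 73.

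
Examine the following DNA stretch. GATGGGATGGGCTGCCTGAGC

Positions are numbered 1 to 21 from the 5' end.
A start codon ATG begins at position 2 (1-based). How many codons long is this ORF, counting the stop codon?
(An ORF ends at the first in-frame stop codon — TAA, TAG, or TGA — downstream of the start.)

Codons from position 2: ATG (2–4), GGA (5–7), TGG (8–10), GCT (11–13), GCC (14–16), TGA (17–19).
TGA is the first in-frame stop; that's 6 codons including the stop.

6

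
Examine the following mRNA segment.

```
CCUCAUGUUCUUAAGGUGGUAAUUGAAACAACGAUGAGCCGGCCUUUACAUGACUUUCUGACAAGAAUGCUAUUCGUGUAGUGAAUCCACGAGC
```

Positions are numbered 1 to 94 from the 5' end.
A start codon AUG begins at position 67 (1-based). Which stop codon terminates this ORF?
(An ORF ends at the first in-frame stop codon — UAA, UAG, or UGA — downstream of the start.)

Codons from position 67: AUG (67–69), CUA (70–72), UUC (73–75), GUG (76–78), UAG (79–81).
The first in-frame stop codon is UAG.

UAG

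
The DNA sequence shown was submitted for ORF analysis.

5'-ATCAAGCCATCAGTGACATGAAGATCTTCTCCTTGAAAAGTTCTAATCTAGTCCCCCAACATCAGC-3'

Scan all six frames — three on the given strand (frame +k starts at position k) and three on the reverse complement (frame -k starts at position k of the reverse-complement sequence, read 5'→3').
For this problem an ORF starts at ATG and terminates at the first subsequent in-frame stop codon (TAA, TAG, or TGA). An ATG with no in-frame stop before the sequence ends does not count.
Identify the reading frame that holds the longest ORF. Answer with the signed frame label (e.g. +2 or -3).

Reverse complement (5'→3'): GCTGATGTTGGGGGACTAGATTAGAACTTTTCAAGGAGAAGATCTTCATGTCACTGATGGCTTGAT
Frame +1: ATC AAG CCA TCA GTG ACA TGA AGA TCT TCT CCT TGA AAA GTT CTA ATC TAG TCC CCC AAC ATC AGC — no ATG→stop ORF.
Frame +2: TCA AGC CAT CAG TGA CAT GAA GAT CTT CTC CTT GAA AAG TTC TAA TCT AGT CCC CCA ACA TCA — no ATG→stop ORF.
Frame +3: CAA GCC ATC AGT GAC ATG AAG ATC TTC TCC TTG AAA AGT TCT AAT CTA GTC CCC CAA CAT CAG — no ATG→stop ORF.
Frame -1: GCT GAT GTT GGG GGA CTA GAT TAG AAC TTT TCA AGG AGA AGA TCT TCA TGT CAC TGA TGG CTT GAT — no ATG→stop ORF.
Frame -2: CTG ATG TTG GGG GAC TAG ATT AGA ACT TTT CAA GGA GAA GAT CTT CAT GTC ACT GAT GGC TTG — ATG at 5, stop TAG at 17 → 15 nt.
Frame -3: TGA TGT TGG GGG ACT AGA TTA GAA CTT TTC AAG GAG AAG ATC TTC ATG TCA CTG ATG GCT TGA — ATG at 48, stop TGA at 63 → 18 nt; ATG at 57, stop TGA at 63 → 9 nt.
Longest ORF is 18 nt in frame -3 (positions 48–65).

-3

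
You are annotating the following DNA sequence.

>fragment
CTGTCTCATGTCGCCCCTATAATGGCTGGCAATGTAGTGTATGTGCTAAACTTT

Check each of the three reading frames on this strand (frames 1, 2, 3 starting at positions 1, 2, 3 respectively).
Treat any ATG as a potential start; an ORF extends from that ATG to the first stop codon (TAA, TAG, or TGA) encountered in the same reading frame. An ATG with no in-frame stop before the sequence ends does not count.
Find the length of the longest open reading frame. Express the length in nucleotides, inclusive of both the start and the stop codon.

15

Frame 1: CTG TCT CAT GTC GCC CCT ATA ATG GCT GGC AAT GTA GTG TAT GTG CTA AAC TTT — no ATG→stop ORF.
Frame 2: TGT CTC ATG TCG CCC CTA TAA TGG CTG GCA ATG TAG TGT ATG TGC TAA ACT — ATG at 8, stop TAA at 20 → 15 nt; ATG at 32, stop TAG at 35 → 6 nt; ATG at 41, stop TAA at 47 → 9 nt.
Frame 3: GTC TCA TGT CGC CCC TAT AAT GGC TGG CAA TGT AGT GTA TGT GCT AAA CTT — no ATG→stop ORF.
Longest: frame 2, positions 8–22, 15 nt = 5 codons = 4 aa. → 15 nucleotides.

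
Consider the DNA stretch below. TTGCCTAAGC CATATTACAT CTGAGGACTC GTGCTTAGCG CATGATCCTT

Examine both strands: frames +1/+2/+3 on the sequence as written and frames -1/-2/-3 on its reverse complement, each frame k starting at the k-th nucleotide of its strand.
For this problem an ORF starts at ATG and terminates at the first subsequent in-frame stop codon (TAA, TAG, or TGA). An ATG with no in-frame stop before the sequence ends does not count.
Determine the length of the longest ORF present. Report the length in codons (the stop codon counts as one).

3

Reverse complement (5'→3'): AAGGATCATGCGCTAAGCACGAGTCCTCAGATGTAATATGGCTTAGGCAA
Frame +1: TTG CCT AAG CCA TAT TAC ATC TGA GGA CTC GTG CTT AGC GCA TGA TCC — no ATG→stop ORF.
Frame +2: TGC CTA AGC CAT ATT ACA TCT GAG GAC TCG TGC TTA GCG CAT GAT CCT — no ATG→stop ORF.
Frame +3: GCC TAA GCC ATA TTA CAT CTG AGG ACT CGT GCT TAG CGC ATG ATC CTT — no ATG→stop ORF.
Frame -1: AAG GAT CAT GCG CTA AGC ACG AGT CCT CAG ATG TAA TAT GGC TTA GGC — ATG at 31, stop TAA at 34 → 6 nt.
Frame -2: AGG ATC ATG CGC TAA GCA CGA GTC CTC AGA TGT AAT ATG GCT TAG GCA — ATG at 8, stop TAA at 14 → 9 nt; ATG at 38, stop TAG at 44 → 9 nt.
Frame -3: GGA TCA TGC GCT AAG CAC GAG TCC TCA GAT GTA ATA TGG CTT AGG CAA — no ATG→stop ORF.
Longest: frame -2, positions 8–16, 9 nt = 3 codons = 2 aa. → 3 codons.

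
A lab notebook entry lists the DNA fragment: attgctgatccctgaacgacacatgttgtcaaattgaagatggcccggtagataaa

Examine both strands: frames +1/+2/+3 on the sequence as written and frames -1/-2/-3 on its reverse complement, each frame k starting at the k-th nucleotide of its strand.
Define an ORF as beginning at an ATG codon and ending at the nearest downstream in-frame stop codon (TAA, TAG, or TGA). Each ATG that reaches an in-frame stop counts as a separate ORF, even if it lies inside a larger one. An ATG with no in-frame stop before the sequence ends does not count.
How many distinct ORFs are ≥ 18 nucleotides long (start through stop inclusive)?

0

Reverse complement (5'→3'): TTTATCTACCGGGCCATCTTCAATTTGACAACATGTGTCGTTCAGGGATCAGCAAT
Frame +1: ATT GCT GAT CCC TGA ACG ACA CAT GTT GTC AAA TTG AAG ATG GCC CGG TAG ATA — ATG at 40, stop TAG at 49 → 12 nt.
Frame +2: TTG CTG ATC CCT GAA CGA CAC ATG TTG TCA AAT TGA AGA TGG CCC GGT AGA TAA — ATG at 23, stop TGA at 35 → 15 nt.
Frame +3: TGC TGA TCC CTG AAC GAC ACA TGT TGT CAA ATT GAA GAT GGC CCG GTA GAT AAA — no ATG→stop ORF.
Frame -1: TTT ATC TAC CGG GCC ATC TTC AAT TTG ACA ACA TGT GTC GTT CAG GGA TCA GCA — no ATG→stop ORF.
Frame -2: TTA TCT ACC GGG CCA TCT TCA ATT TGA CAA CAT GTG TCG TTC AGG GAT CAG CAA — no ATG→stop ORF.
Frame -3: TAT CTA CCG GGC CAT CTT CAA TTT GAC AAC ATG TGT CGT TCA GGG ATC AGC AAT — no ATG→stop ORF.
No ORF reaches 18 nucleotides. Count = 0.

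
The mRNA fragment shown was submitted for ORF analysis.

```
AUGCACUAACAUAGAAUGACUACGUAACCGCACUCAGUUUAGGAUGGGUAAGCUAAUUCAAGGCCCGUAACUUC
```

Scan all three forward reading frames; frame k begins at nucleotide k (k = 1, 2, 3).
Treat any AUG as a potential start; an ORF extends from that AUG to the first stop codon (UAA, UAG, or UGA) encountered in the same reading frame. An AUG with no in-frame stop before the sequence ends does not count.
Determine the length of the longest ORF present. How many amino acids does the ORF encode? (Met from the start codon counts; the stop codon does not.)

Frame 1: AUG CAC UAA CAU AGA AUG ACU ACG UAA CCG CAC UCA GUU UAG GAU GGG UAA GCU AAU UCA AGG CCC GUA ACU — AUG at 1, stop UAA at 7 → 9 nt; AUG at 16, stop UAA at 25 → 12 nt.
Frame 2: UGC ACU AAC AUA GAA UGA CUA CGU AAC CGC ACU CAG UUU AGG AUG GGU AAG CUA AUU CAA GGC CCG UAA CUU — AUG at 44, stop UAA at 68 → 27 nt.
Frame 3: GCA CUA ACA UAG AAU GAC UAC GUA ACC GCA CUC AGU UUA GGA UGG GUA AGC UAA UUC AAG GCC CGU AAC UUC — no AUG→stop ORF.
Longest: frame 2, positions 44–70, 27 nt = 9 codons = 8 aa. → 8 amino acids.

8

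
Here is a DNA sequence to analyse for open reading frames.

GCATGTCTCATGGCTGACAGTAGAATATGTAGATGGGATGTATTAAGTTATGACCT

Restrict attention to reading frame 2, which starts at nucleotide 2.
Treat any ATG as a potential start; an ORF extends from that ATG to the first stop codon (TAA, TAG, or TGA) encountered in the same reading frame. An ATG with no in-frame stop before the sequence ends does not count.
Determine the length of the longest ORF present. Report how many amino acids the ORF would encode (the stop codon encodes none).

2

Frame 2: CAT GTC TCA TGG CTG ACA GTA GAA TAT GTA GAT GGG ATG TAT TAA GTT ATG ACC — ATG at 38, stop TAA at 44 → 9 nt.
Longest: frame 2, positions 38–46, 9 nt = 3 codons = 2 aa. → 2 amino acids.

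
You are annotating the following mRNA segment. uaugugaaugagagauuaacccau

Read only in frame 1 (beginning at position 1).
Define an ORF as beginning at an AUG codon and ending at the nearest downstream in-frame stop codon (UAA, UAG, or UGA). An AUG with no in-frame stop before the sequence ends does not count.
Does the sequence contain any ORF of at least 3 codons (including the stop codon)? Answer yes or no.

Frame 1: UAU GUG AAU GAG AGA UUA ACC CAU — no AUG→stop ORF.
Largest ORF found is 0 codons < 3, so no.

no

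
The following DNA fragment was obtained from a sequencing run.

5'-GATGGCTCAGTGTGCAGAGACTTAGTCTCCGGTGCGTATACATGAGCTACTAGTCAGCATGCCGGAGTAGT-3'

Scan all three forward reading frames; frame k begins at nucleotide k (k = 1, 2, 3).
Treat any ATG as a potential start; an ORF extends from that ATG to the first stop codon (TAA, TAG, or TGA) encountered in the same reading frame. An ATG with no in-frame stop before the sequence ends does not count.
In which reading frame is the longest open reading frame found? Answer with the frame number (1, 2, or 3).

2

Frame 1: GAT GGC TCA GTG TGC AGA GAC TTA GTC TCC GGT GCG TAT ACA TGA GCT ACT AGT CAG CAT GCC GGA GTA — no ATG→stop ORF.
Frame 2: ATG GCT CAG TGT GCA GAG ACT TAG TCT CCG GTG CGT ATA CAT GAG CTA CTA GTC AGC ATG CCG GAG TAG — ATG at 2, stop TAG at 23 → 24 nt; ATG at 59, stop TAG at 68 → 12 nt.
Frame 3: TGG CTC AGT GTG CAG AGA CTT AGT CTC CGG TGC GTA TAC ATG AGC TAC TAG TCA GCA TGC CGG AGT AGT — ATG at 42, stop TAG at 51 → 12 nt.
Longest ORF is 24 nt in frame 2 (positions 2–25).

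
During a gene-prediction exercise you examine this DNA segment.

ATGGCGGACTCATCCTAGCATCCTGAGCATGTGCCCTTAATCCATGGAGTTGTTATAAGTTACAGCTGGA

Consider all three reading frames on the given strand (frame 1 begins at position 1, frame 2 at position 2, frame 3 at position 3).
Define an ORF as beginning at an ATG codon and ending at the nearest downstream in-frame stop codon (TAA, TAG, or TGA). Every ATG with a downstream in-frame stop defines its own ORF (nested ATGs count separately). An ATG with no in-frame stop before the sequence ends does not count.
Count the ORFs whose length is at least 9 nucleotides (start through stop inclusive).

Frame 1: ATG GCG GAC TCA TCC TAG CAT CCT GAG CAT GTG CCC TTA ATC CAT GGA GTT GTT ATA AGT TAC AGC TGG — ATG at 1, stop TAG at 16 → 18 nt.
Frame 2: TGG CGG ACT CAT CCT AGC ATC CTG AGC ATG TGC CCT TAA TCC ATG GAG TTG TTA TAA GTT ACA GCT GGA — ATG at 29, stop TAA at 38 → 12 nt; ATG at 44, stop TAA at 56 → 15 nt.
Frame 3: GGC GGA CTC ATC CTA GCA TCC TGA GCA TGT GCC CTT AAT CCA TGG AGT TGT TAT AAG TTA CAG CTG — no ATG→stop ORF.
ORFs ≥ 9 nucleotides: frame 1 1–18 (18 nucleotides), frame 2 29–40 (12 nucleotides), frame 2 44–58 (15 nucleotides). Count = 3.

3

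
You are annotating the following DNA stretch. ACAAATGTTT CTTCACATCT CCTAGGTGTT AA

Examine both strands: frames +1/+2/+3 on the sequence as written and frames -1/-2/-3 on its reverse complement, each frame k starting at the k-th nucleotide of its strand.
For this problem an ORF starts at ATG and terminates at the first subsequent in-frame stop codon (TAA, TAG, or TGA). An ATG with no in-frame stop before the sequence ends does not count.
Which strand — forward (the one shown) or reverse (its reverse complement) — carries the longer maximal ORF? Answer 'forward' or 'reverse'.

forward

Reverse complement (5'→3'): TTAACACCTAGGAGATGTGAAGAAACATTTGT
Frame +1: ACA AAT GTT TCT TCA CAT CTC CTA GGT GTT — no ATG→stop ORF.
Frame +2: CAA ATG TTT CTT CAC ATC TCC TAG GTG TTA — ATG at 5, stop TAG at 23 → 21 nt.
Frame +3: AAA TGT TTC TTC ACA TCT CCT AGG TGT TAA — no ATG→stop ORF.
Frame -1: TTA ACA CCT AGG AGA TGT GAA GAA ACA TTT — no ATG→stop ORF.
Frame -2: TAA CAC CTA GGA GAT GTG AAG AAA CAT TTG — no ATG→stop ORF.
Frame -3: AAC ACC TAG GAG ATG TGA AGA AAC ATT TGT — ATG at 15, stop TGA at 18 → 6 nt.
Forward-strand max 21 nt; reverse-strand max 6 nt. The forward strand has the longer ORF.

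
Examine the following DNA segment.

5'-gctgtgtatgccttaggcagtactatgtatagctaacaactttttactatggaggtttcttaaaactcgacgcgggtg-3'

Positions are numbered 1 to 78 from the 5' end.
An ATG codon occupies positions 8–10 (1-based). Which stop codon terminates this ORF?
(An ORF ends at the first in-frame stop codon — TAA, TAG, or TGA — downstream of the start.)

TAG

Codons from position 8: ATG (8–10), CCT (11–13), TAG (14–16).
The first in-frame stop codon is TAG.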